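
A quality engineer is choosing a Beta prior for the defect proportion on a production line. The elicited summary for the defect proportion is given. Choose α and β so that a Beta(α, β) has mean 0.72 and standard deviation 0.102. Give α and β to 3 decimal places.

α = 13.232, β = 5.146

First σ² = 0.010404. Setting α = μn, β = (1−μ)n with n = α+β,
μ(1−μ)/(n+1) = 0.010404 ⇒ n+1 = 0.2016/0.010404 = 19.3772 ⇒ n = 18.3772.
Hence α = 0.72×18.3772 = 13.232, β = 0.28×18.3772 = 5.146.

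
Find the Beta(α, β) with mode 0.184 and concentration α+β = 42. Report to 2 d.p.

α = 8.36, β = 33.64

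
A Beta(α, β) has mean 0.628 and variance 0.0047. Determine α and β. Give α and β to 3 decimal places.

By moment matching, α+β = μ(1−μ)/σ² − 1 = (0.628·0.372)/0.0047 − 1 = 49.7055 − 1 = 48.7055.
Since α/(α+β) = μ, α = 0.628·48.7055 = 30.587 and β = 0.372·48.7055 = 18.118.

α = 30.587, β = 18.118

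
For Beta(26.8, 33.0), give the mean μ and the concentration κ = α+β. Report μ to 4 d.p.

μ = 0.4482, κ = 59.8

κ = α+β = 26.8+33.0 = 59.8; μ = α/κ = 26.8/59.8 = 0.4482.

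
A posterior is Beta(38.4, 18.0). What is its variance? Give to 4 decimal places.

μ = 38.4/56.4 = 0.680851; Var = μ(1−μ)/(α+β+1) = 0.2172929/57.4 = 0.0038.

0.0038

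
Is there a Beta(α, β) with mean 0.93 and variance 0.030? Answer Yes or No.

Yes

For any Beta, Var(X) < E[X]·(1−E[X]).
Here μ(1−μ) = 0.93×0.07 = 0.0651, and 0.030 < 0.0651.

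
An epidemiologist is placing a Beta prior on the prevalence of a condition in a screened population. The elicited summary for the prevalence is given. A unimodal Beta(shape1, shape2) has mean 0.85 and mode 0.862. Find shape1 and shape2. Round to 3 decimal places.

With s = shape1+shape2: μ = shape1/s and mode = (shape1−1)/(s−2). Eliminating shape1 = μs,
μs − 1 = m(s−2) ⇒ s(μ−m) = 1−2m ⇒ s = -0.724/-0.012 = 60.3333.
So shape1 = μs = 51.283, shape2 = (1−μ)s = 9.050.

shape1 = 51.283, shape2 = 9.050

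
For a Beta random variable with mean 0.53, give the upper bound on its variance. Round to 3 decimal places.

Var = μ(1−μ)/(α+β+1), which approaches μ(1−μ) as α+β → 0.
So the supremum is μ(1−μ) = 0.53×0.47 = 0.249.

0.249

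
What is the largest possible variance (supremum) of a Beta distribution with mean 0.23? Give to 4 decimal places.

0.1771

Var = μ(1−μ)/(α+β+1), which approaches μ(1−μ) as α+β → 0.
So the supremum is μ(1−μ) = 0.23×0.77 = 0.1771.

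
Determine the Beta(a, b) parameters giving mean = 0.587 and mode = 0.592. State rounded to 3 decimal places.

a = 21.602, b = 15.198

Let s = a+b. Mean gives a = μs = 0.587s; mode gives (a−1)/(s−2) = 0.592.
Substituting: 0.587s − 1 = 0.592(s−2) = 0.592s − 1.184, so -0.005s = -0.184 and s = 36.8000.
Then a = 0.587×36.8000 = 21.602 and b = s−a = 15.198.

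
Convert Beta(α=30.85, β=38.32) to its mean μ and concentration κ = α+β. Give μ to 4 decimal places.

μ = 0.4460, κ = 69.17

κ = α+β = 30.85+38.32 = 69.17; μ = α/κ = 30.85/69.17 = 0.4460.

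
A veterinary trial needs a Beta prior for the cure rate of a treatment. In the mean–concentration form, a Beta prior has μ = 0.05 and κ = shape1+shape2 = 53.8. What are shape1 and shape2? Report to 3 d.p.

shape1 = μκ = 0.05×53.8 = 2.690 and shape2 = (1−μ)κ = 0.95×53.8 = 51.110.

shape1 = 2.690, shape2 = 51.110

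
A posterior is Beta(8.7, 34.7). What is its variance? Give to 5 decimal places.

0.00361

Var = αβ/[(α+β)²(α+β+1)] = (8.7×34.7)/(43.4²×44.4) = 301.89/83630.064 = 0.00361.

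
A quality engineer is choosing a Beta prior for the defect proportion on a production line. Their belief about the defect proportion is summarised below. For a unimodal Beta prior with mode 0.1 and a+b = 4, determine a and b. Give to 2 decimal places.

Mode = (a−1)/(κ−2) with κ = a+b, so a−1 = 0.1·2 = 0.20.
a = 1.20; b = κ − a = 2.80.

a = 1.20, b = 2.80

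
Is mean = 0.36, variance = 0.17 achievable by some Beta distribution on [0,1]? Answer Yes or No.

Yes

The Beta variance bound is σ² < μ(1−μ).
Here μ(1−μ) = 0.36×0.64 = 0.2304, and 0.17 < 0.2304.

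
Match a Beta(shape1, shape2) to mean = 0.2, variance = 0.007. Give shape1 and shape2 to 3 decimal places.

shape1 = 4.371, shape2 = 17.486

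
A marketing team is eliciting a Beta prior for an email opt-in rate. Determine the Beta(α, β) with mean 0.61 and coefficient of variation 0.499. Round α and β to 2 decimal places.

Var = (CV·μ)² = (0.499×0.61)² = 0.092653.
α+β = μ(1−μ)/Var − 1 = 0.2379/0.092653 − 1 = 1.5676.
Thus α = 0.61·1.5676 = 0.96 and β = 0.39·1.5676 = 0.61.

α = 0.96, β = 0.61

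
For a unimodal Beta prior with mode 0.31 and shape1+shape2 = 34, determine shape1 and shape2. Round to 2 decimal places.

Since the density peak of Beta(shape1,shape2) is at (shape1−1)/(shape1+shape2−2),
shape1 = 1 + 0.31(34−2) = 10.92 and shape2 = 34 − 10.92 = 23.08.

shape1 = 10.92, shape2 = 23.08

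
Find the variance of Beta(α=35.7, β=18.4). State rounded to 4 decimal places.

0.0041

μ = 35.7/54.1 = 0.659889; Var = μ(1−μ)/(α+β+1) = 0.2244355/55.1 = 0.0041.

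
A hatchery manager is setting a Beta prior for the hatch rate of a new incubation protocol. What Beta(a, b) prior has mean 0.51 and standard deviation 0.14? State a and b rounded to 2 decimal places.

σ² = 0.14² = 0.0196.
With s = a+b, Var = μ(1−μ)/(s+1), so s+1 = (0.51×0.49)/0.0196 = 12.7500 and s = 11.7500.
a = μs = 5.99, b = (1−μ)s = 5.76.

a = 5.99, b = 5.76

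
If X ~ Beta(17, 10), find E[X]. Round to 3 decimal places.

0.630

E[X] = α/(α+β) = 17/27 = 0.630.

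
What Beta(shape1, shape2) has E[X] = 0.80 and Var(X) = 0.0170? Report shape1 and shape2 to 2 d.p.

shape1 = 6.73, shape2 = 1.68

Let s = shape1+shape2. The Beta variance is μ(1−μ)/(s+1).
So s+1 = μ(1−μ)/σ² = (0.80×0.20)/0.0170 = 0.1600/0.0170 = 9.4118, giving s = 8.4118.
Then shape1 = μs = 0.80×8.4118 = 6.73 and shape2 = (1−μ)s = 0.20×8.4118 = 1.68.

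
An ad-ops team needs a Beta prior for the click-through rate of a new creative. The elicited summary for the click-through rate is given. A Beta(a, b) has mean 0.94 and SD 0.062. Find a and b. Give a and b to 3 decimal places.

a = 12.852, b = 0.820

First σ² = 0.003844. Setting a = μn, b = (1−μ)n with n = a+b,
μ(1−μ)/(n+1) = 0.003844 ⇒ n+1 = 0.0564/0.003844 = 14.6722 ⇒ n = 13.6722.
Hence a = 0.94×13.6722 = 12.852, b = 0.06×13.6722 = 0.820.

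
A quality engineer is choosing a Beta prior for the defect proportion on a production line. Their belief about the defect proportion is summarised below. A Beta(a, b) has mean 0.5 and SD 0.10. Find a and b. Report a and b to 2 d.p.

σ² = 0.10² = 0.0100.
With s = a+b, Var = μ(1−μ)/(s+1), so s+1 = (0.5×0.5)/0.0100 = 25.0000 and s = 24.0000.
a = μs = 12.00, b = (1−μ)s = 12.00.

a = 12.00, b = 12.00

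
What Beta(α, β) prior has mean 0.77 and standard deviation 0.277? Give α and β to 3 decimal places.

σ² = 0.277² = 0.076729.
With s = α+β, Var = μ(1−μ)/(s+1), so s+1 = (0.77×0.23)/0.076729 = 2.3081 and s = 1.3081.
α = μs = 1.007, β = (1−μ)s = 0.301.

α = 1.007, β = 0.301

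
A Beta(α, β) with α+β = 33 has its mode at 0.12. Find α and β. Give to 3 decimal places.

Mode = (α−1)/(κ−2) with κ = α+β, so α−1 = 0.12·31 = 3.720.
α = 4.720; β = κ − α = 28.280.

α = 4.720, β = 28.280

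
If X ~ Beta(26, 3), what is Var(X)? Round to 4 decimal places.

Var = αβ/[(α+β)²(α+β+1)] = (26×3)/(29²×30) = 78/25230 = 0.0031.

0.0031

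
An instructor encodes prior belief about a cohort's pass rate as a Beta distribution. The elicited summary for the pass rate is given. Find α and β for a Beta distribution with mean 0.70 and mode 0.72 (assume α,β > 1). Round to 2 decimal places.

α = 15.40, β = 6.60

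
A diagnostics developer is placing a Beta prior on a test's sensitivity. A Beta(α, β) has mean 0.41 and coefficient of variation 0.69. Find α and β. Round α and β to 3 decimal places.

σ = CV·μ = 0.69×0.41 = 0.28290, so σ² = 0.080032.
s+1 = μ(1−μ)/σ² = 0.2419/0.080032 = 3.0225, so s = α+β = 2.0225.
α = μs = 0.829, β = (1−μ)s = 1.193.

α = 0.829, β = 1.193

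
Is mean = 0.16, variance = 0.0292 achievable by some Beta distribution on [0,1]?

A Beta with mean μ has variance μ(1−μ)/(α+β+1) < μ(1−μ).
Here μ(1−μ) = 0.16×0.84 = 0.1344, and 0.0292 < 0.1344.

Yes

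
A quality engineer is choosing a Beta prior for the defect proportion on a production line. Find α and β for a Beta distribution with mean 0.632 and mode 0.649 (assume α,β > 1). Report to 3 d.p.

With s = α+β: μ = α/s and mode = (α−1)/(s−2). Eliminating α = μs,
μs − 1 = m(s−2) ⇒ s(μ−m) = 1−2m ⇒ s = -0.298/-0.017 = 17.5294.
So α = μs = 11.079, β = (1−μ)s = 6.451.

α = 11.079, β = 6.451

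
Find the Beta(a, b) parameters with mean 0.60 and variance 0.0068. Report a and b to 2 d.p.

By moment matching, a+b = μ(1−μ)/σ² − 1 = (0.60·0.40)/0.0068 − 1 = 35.2941 − 1 = 34.2941.
Since a/(a+b) = μ, a = 0.60·34.2941 = 20.58 and b = 0.40·34.2941 = 13.72.

a = 20.58, b = 13.72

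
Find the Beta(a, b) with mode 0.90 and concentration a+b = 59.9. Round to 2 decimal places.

Since the density peak of Beta(a,b) is at (a−1)/(a+b−2),
a = 1 + 0.90(59.9−2) = 53.11 and b = 59.9 − 53.11 = 6.79.

a = 53.11, b = 6.79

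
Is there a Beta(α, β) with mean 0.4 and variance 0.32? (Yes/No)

The Beta variance bound is σ² < μ(1−μ).
Here μ(1−μ) = 0.4×0.6 = 0.24, and 0.32 ≥ 0.24.

No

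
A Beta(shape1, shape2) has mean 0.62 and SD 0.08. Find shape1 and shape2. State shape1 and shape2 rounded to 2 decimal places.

shape1 = 22.20, shape2 = 13.61

Variance = 0.08² = 0.0064. The moment-matching identity shape1+shape2 = μ(1−μ)/Var − 1 gives
shape1+shape2 = 0.2356/0.0064 − 1 = 35.8125, so shape1 = μ·35.8125 = 22.20 and shape2 = (1−μ)·35.8125 = 13.61.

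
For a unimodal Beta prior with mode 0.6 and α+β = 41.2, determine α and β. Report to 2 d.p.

Mode = (α−1)/(κ−2) with κ = α+β, so α−1 = 0.6·39.2 = 23.52.
α = 24.52; β = κ − α = 16.68.

α = 24.52, β = 16.68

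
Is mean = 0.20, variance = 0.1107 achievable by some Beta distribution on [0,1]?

Yes

The Beta variance bound is σ² < μ(1−μ).
Here μ(1−μ) = 0.20×0.80 = 0.1600, and 0.1107 < 0.1600.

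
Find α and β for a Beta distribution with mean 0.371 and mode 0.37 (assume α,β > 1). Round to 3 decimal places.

With s = α+β: μ = α/s and mode = (α−1)/(s−2). Eliminating α = μs,
μs − 1 = m(s−2) ⇒ s(μ−m) = 1−2m ⇒ s = 0.26/0.001 = 260.0000.
So α = μs = 96.460, β = (1−μ)s = 163.540.

α = 96.460, β = 163.540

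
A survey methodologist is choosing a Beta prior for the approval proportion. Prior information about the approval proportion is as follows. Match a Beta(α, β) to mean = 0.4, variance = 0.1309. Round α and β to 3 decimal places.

α = 0.333, β = 0.500

Write ν = α+β; then α = μν and Var = μ(1−μ)/(ν+1).
ν = μ(1−μ)/Var − 1 = 0.24/0.1309 − 1 = 0.8335.
α = 0.4·0.8335 = 0.333, β = 0.6·0.8335 = 0.500.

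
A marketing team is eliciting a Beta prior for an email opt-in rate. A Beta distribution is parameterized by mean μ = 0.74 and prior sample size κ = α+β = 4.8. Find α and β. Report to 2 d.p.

α = μκ = 0.74×4.8 = 3.55 and β = (1−μ)κ = 0.26×4.8 = 1.25.

α = 3.55, β = 1.25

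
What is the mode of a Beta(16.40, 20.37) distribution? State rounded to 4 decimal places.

The density x^(α−1)(1−x)^(β−1) is maximised at (α−1)/(α+β−2) = 15.40/34.77 = 0.4429.

0.4429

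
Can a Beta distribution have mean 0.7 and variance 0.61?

No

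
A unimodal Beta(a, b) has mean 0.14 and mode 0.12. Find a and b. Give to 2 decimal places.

Let s = a+b. Mean gives a = μs = 0.14s; mode gives (a−1)/(s−2) = 0.12.
Substituting: 0.14s − 1 = 0.12(s−2) = 0.12s − 0.24, so 0.02s = 0.76 and s = 38.0000.
Then a = 0.14×38.0000 = 5.32 and b = s−a = 32.68.

a = 5.32, b = 32.68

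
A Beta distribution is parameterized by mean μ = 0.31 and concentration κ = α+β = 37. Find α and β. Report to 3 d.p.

α = 11.470, β = 25.530

α = μκ = 0.31×37 = 11.470 and β = (1−μ)κ = 0.69×37 = 25.530.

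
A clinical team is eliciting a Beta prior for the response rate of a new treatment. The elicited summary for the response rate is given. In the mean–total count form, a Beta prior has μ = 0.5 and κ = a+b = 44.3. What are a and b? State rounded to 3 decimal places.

a = 22.150, b = 22.150

a = μκ = 0.5×44.3 = 22.150 and b = (1−μ)κ = 0.5×44.3 = 22.150.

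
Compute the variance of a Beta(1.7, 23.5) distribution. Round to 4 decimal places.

0.0024

μ = 1.7/25.2 = 0.067460; Var = μ(1−μ)/(α+β+1) = 0.0629094/26.2 = 0.0024.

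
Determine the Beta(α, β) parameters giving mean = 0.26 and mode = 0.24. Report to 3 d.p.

With s = α+β: μ = α/s and mode = (α−1)/(s−2). Eliminating α = μs,
μs − 1 = m(s−2) ⇒ s(μ−m) = 1−2m ⇒ s = 0.52/0.02 = 26.0000.
So α = μs = 6.760, β = (1−μ)s = 19.240.

α = 6.760, β = 19.240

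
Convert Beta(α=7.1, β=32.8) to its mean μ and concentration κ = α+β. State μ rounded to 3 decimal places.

κ = α+β = 7.1+32.8 = 39.9; μ = α/κ = 7.1/39.9 = 0.178.

μ = 0.178, κ = 39.9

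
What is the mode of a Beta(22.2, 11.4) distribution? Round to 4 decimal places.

0.6709

With α,β > 1, mode = (α−1)/(α+β−2) = 21.2/31.6 = 0.6709.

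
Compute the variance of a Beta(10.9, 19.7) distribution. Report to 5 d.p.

0.00726

α+β = 30.6 and αβ = 214.73, so Var = αβ/[(α+β)²(α+β+1)] = 214.73/29588.976 = 0.00726.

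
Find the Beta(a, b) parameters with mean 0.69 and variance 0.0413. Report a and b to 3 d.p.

Write ν = a+b; then a = μν and Var = μ(1−μ)/(ν+1).
ν = μ(1−μ)/Var − 1 = 0.2139/0.0413 − 1 = 4.1792.
a = 0.69·4.1792 = 2.884, b = 0.31·4.1792 = 1.296.

a = 2.884, b = 1.296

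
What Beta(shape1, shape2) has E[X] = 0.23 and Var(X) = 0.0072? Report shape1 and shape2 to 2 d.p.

Write ν = shape1+shape2; then shape1 = μν and Var = μ(1−μ)/(ν+1).
ν = μ(1−μ)/Var − 1 = 0.1771/0.0072 − 1 = 23.5972.
shape1 = 0.23·23.5972 = 5.43, shape2 = 0.77·23.5972 = 18.17.

shape1 = 5.43, shape2 = 18.17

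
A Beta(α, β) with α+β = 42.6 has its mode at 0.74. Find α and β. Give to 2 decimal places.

For α,β>1 the mode is (α−1)/(α+β−2), so α = mode·(κ−2)+1 = 0.74×40.6+1 = 31.04.
And β = (1−mode)·(κ−2)+1 = 0.26×40.6+1 = 11.56.

α = 31.04, β = 11.56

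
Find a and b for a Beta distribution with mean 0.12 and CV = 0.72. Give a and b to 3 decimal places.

a = 1.578, b = 11.569

Var = (CV·μ)² = (0.72×0.12)² = 0.007465.
a+b = μ(1−μ)/Var − 1 = 0.1056/0.007465 − 1 = 13.1461.
Thus a = 0.12·13.1461 = 1.578 and b = 0.88·13.1461 = 11.569.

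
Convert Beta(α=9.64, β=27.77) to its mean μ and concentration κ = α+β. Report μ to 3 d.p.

μ = 0.258, κ = 37.41

κ = α+β = 9.64+27.77 = 37.41; μ = α/κ = 9.64/37.41 = 0.258.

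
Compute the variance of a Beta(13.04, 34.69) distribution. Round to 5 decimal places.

0.00407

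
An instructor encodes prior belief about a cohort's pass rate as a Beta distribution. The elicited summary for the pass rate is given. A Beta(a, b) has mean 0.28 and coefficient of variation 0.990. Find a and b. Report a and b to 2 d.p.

a = 0.45, b = 1.17

σ = CV·μ = 0.990×0.28 = 0.27720, so σ² = 0.076840.
s+1 = μ(1−μ)/σ² = 0.2016/0.076840 = 2.6236, so s = a+b = 1.6236.
a = μs = 0.45, b = (1−μ)s = 1.17.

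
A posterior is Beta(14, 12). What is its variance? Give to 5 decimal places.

0.00920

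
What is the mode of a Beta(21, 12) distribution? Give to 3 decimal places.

0.645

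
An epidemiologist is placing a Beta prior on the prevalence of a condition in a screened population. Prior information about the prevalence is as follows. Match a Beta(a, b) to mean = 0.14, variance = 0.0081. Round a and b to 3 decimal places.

Write ν = a+b; then a = μν and Var = μ(1−μ)/(ν+1).
ν = μ(1−μ)/Var − 1 = 0.1204/0.0081 − 1 = 13.8642.
a = 0.14·13.8642 = 1.941, b = 0.86·13.8642 = 11.923.

a = 1.941, b = 11.923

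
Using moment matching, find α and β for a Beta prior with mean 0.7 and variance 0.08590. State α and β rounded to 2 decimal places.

α = 1.01, β = 0.43

By moment matching, α+β = μ(1−μ)/σ² − 1 = (0.7·0.3)/0.08590 − 1 = 2.4447 − 1 = 1.4447.
Since α/(α+β) = μ, α = 0.7·1.4447 = 1.01 and β = 0.3·1.4447 = 0.43.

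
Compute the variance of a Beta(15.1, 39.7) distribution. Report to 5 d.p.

0.00358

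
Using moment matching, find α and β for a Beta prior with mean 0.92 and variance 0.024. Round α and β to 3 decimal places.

α = 1.901, β = 0.165

Write ν = α+β; then α = μν and Var = μ(1−μ)/(ν+1).
ν = μ(1−μ)/Var − 1 = 0.0736/0.024 − 1 = 2.0667.
α = 0.92·2.0667 = 1.901, β = 0.08·2.0667 = 0.165.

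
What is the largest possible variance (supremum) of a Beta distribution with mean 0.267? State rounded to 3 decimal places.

0.196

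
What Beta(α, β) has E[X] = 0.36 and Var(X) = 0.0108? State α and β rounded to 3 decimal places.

α = 7.320, β = 13.013

Let s = α+β. The Beta variance is μ(1−μ)/(s+1).
So s+1 = μ(1−μ)/σ² = (0.36×0.64)/0.0108 = 0.2304/0.0108 = 21.3333, giving s = 20.3333.
Then α = μs = 0.36×20.3333 = 7.320 and β = (1−μ)s = 0.64×20.3333 = 13.013.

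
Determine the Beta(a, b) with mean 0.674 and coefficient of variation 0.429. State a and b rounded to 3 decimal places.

Var = (CV·μ)² = (0.429×0.674)² = 0.083605.
a+b = μ(1−μ)/Var − 1 = 0.219724/0.083605 − 1 = 1.6281.
Thus a = 0.674·1.6281 = 1.097 and b = 0.326·1.6281 = 0.531.

a = 1.097, b = 0.531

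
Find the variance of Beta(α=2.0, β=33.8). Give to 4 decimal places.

μ = 2.0/35.8 = 0.055866; Var = μ(1−μ)/(α+β+1) = 0.0527449/36.8 = 0.0014.

0.0014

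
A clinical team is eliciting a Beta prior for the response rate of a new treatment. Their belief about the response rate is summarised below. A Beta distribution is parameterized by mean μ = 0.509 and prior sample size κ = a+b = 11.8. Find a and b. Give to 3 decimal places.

a = μκ = 0.509×11.8 = 6.006 and b = (1−μ)κ = 0.491×11.8 = 5.794.

a = 6.006, b = 5.794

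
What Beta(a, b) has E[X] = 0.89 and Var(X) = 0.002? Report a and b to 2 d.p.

a = 42.68, b = 5.27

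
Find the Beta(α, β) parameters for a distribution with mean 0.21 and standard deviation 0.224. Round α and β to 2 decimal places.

First σ² = 0.050176. Setting α = μn, β = (1−μ)n with n = α+β,
μ(1−μ)/(n+1) = 0.050176 ⇒ n+1 = 0.1659/0.050176 = 3.3064 ⇒ n = 2.3064.
Hence α = 0.21×2.3064 = 0.48, β = 0.79×2.3064 = 1.82.

α = 0.48, β = 1.82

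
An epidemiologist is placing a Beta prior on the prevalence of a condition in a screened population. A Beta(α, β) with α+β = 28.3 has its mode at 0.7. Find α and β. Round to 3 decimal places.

α = 19.410, β = 8.890

Mode = (α−1)/(κ−2) with κ = α+β, so α−1 = 0.7·26.3 = 18.410.
α = 19.410; β = κ − α = 8.890.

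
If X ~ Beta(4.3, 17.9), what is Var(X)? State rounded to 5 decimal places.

Var = αβ/[(α+β)²(α+β+1)] = (4.3×17.9)/(22.2²×23.2) = 76.97/11433.888 = 0.00673.

0.00673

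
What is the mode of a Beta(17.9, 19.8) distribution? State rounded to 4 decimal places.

With α,β > 1, mode = (α−1)/(α+β−2) = 16.9/35.7 = 0.4734.

0.4734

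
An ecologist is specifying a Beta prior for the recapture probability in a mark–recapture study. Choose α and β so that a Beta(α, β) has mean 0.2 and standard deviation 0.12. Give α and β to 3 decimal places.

α = 2.022, β = 8.089

Variance = 0.12² = 0.0144. The moment-matching identity α+β = μ(1−μ)/Var − 1 gives
α+β = 0.16/0.0144 − 1 = 10.1111, so α = μ·10.1111 = 2.022 and β = (1−μ)·10.1111 = 8.089.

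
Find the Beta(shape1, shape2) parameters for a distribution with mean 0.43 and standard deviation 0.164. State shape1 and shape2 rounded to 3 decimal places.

σ² = 0.164² = 0.026896.
With s = shape1+shape2, Var = μ(1−μ)/(s+1), so s+1 = (0.43×0.57)/0.026896 = 9.1129 and s = 8.1129.
shape1 = μs = 3.489, shape2 = (1−μ)s = 4.624.

shape1 = 3.489, shape2 = 4.624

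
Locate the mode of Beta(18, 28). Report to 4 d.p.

With α,β > 1, mode = (α−1)/(α+β−2) = 17/44 = 0.3864.

0.3864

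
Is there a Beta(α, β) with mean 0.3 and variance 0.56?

The Beta variance bound is σ² < μ(1−μ).
Here μ(1−μ) = 0.3×0.7 = 0.21, and 0.56 ≥ 0.21.

No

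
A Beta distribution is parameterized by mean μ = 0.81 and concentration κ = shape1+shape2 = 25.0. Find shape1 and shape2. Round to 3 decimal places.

shape1 = 20.250, shape2 = 4.750

Split κ in proportion μ : (1−μ): shape1 = 0.81·25.0 = 20.250, shape2 = 25.0 − 20.250 = 4.750.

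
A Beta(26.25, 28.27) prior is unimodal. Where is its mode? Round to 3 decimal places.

0.481

With α,β > 1, mode = (α−1)/(α+β−2) = 25.25/52.52 = 0.481.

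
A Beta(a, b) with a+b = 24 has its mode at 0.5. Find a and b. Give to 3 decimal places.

a = 12.000, b = 12.000

Since the density peak of Beta(a,b) is at (a−1)/(a+b−2),
a = 1 + 0.5(24−2) = 12.000 and b = 24 − 12.000 = 12.000.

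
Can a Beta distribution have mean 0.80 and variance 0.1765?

No

The Beta variance bound is σ² < μ(1−μ).
Here μ(1−μ) = 0.80×0.20 = 0.1600, and 0.1765 ≥ 0.1600.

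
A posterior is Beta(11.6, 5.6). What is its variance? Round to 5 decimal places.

0.01206

μ = 11.6/17.2 = 0.674419; Var = μ(1−μ)/(α+β+1) = 0.2195782/18.2 = 0.01206.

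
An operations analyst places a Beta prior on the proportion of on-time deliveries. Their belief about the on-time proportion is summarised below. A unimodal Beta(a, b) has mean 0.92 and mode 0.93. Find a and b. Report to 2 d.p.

Let s = a+b. Mean gives a = μs = 0.92s; mode gives (a−1)/(s−2) = 0.93.
Substituting: 0.92s − 1 = 0.93(s−2) = 0.93s − 1.86, so -0.01s = -0.86 and s = 86.0000.
Then a = 0.92×86.0000 = 79.12 and b = s−a = 6.88.

a = 79.12, b = 6.88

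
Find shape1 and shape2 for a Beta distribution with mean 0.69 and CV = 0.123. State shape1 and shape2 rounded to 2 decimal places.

shape1 = 19.80, shape2 = 8.90

Var = (CV·μ)² = (0.123×0.69)² = 0.007203.
shape1+shape2 = μ(1−μ)/Var − 1 = 0.2139/0.007203 − 1 = 28.6963.
Thus shape1 = 0.69·28.6963 = 19.80 and shape2 = 0.31·28.6963 = 8.90.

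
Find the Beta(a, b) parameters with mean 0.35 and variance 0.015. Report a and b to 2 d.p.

a = 4.96, b = 9.21

By moment matching, a+b = μ(1−μ)/σ² − 1 = (0.35·0.65)/0.015 − 1 = 15.1667 − 1 = 14.1667.
Since a/(a+b) = μ, a = 0.35·14.1667 = 4.96 and b = 0.65·14.1667 = 9.21.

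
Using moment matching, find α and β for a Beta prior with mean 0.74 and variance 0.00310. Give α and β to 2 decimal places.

Let s = α+β. The Beta variance is μ(1−μ)/(s+1).
So s+1 = μ(1−μ)/σ² = (0.74×0.26)/0.00310 = 0.1924/0.00310 = 62.0645, giving s = 61.0645.
Then α = μs = 0.74×61.0645 = 45.19 and β = (1−μ)s = 0.26×61.0645 = 15.88.

α = 45.19, β = 15.88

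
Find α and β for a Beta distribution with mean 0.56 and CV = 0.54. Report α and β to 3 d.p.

α = 0.949, β = 0.746

Var = (CV·μ)² = (0.54×0.56)² = 0.091446.
α+β = μ(1−μ)/Var − 1 = 0.2464/0.091446 − 1 = 1.6945.
Thus α = 0.56·1.6945 = 0.949 and β = 0.44·1.6945 = 0.746.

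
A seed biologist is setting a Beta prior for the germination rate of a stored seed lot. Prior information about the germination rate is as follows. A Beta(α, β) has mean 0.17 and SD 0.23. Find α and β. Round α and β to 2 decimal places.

σ² = 0.23² = 0.0529.
With s = α+β, Var = μ(1−μ)/(s+1), so s+1 = (0.17×0.83)/0.0529 = 2.6673 and s = 1.6673.
α = μs = 0.28, β = (1−μ)s = 1.38.

α = 0.28, β = 1.38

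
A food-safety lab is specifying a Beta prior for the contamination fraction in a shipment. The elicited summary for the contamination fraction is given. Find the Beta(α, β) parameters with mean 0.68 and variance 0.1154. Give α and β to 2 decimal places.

α = 0.60, β = 0.28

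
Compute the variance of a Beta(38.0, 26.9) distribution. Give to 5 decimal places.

0.00368

Var = αβ/[(α+β)²(α+β+1)] = (38.0×26.9)/(64.9²×65.9) = 1022.20/277571.459 = 0.00368.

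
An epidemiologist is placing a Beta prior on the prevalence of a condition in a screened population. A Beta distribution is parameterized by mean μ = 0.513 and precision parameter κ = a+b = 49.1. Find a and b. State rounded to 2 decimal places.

a = μκ = 0.513×49.1 = 25.19 and b = (1−μ)κ = 0.487×49.1 = 23.91.

a = 25.19, b = 23.91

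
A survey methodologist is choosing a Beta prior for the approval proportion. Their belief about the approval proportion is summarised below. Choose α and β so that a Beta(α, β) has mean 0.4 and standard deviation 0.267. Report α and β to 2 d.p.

α = 0.95, β = 1.42

Variance = 0.267² = 0.071289. The moment-matching identity α+β = μ(1−μ)/Var − 1 gives
α+β = 0.24/0.071289 − 1 = 2.3666, so α = μ·2.3666 = 0.95 and β = (1−μ)·2.3666 = 1.42.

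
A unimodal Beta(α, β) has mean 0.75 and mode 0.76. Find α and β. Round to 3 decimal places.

α = 39.000, β = 13.000

With s = α+β: μ = α/s and mode = (α−1)/(s−2). Eliminating α = μs,
μs − 1 = m(s−2) ⇒ s(μ−m) = 1−2m ⇒ s = -0.52/-0.01 = 52.0000.
So α = μs = 39.000, β = (1−μ)s = 13.000.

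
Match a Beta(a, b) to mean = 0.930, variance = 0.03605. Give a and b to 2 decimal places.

Let s = a+b. The Beta variance is μ(1−μ)/(s+1).
So s+1 = μ(1−μ)/σ² = (0.930×0.070)/0.03605 = 0.065100/0.03605 = 1.8058, giving s = 0.8058.
Then a = μs = 0.930×0.8058 = 0.75 and b = (1−μ)s = 0.070×0.8058 = 0.06.

a = 0.75, b = 0.06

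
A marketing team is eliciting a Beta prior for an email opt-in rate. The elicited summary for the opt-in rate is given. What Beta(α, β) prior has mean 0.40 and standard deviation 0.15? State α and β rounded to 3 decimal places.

α = 3.867, β = 5.800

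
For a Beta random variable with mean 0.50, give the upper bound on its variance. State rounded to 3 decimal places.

Var = μ(1−μ)/(α+β+1), which approaches μ(1−μ) as α+β → 0.
So the supremum is μ(1−μ) = 0.50×0.50 = 0.250.

0.250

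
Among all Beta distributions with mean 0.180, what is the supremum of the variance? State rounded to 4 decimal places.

Var = μ(1−μ)/(α+β+1), which approaches μ(1−μ) as α+β → 0.
So the supremum is μ(1−μ) = 0.180×0.820 = 0.1476.

0.1476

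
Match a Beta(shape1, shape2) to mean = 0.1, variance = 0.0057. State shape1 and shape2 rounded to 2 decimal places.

Write ν = shape1+shape2; then shape1 = μν and Var = μ(1−μ)/(ν+1).
ν = μ(1−μ)/Var − 1 = 0.09/0.0057 − 1 = 14.7895.
shape1 = 0.1·14.7895 = 1.48, shape2 = 0.9·14.7895 = 13.31.

shape1 = 1.48, shape2 = 13.31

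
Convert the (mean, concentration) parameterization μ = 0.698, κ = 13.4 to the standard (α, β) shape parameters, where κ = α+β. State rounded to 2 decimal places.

α = μκ = 0.698×13.4 = 9.35 and β = (1−μ)κ = 0.302×13.4 = 4.05.

α = 9.35, β = 4.05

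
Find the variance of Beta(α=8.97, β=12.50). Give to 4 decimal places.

α+β = 21.47 and αβ = 112.1250, so Var = αβ/[(α+β)²(α+β+1)] = 112.1250/10357.791423 = 0.0108.

0.0108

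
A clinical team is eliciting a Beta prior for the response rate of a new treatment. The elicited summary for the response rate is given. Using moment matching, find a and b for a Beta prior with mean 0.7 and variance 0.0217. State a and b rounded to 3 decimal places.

Write ν = a+b; then a = μν and Var = μ(1−μ)/(ν+1).
ν = μ(1−μ)/Var − 1 = 0.21/0.0217 − 1 = 8.6774.
a = 0.7·8.6774 = 6.074, b = 0.3·8.6774 = 2.603.

a = 6.074, b = 2.603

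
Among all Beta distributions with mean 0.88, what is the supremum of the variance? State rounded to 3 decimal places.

0.106

Var = μ(1−μ)/(α+β+1), which approaches μ(1−μ) as α+β → 0.
So the supremum is μ(1−μ) = 0.88×0.12 = 0.106.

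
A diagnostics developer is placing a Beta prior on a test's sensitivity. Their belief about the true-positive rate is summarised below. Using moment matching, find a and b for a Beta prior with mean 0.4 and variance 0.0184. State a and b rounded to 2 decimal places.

By moment matching, a+b = μ(1−μ)/σ² − 1 = (0.4·0.6)/0.0184 − 1 = 13.0435 − 1 = 12.0435.
Since a/(a+b) = μ, a = 0.4·12.0435 = 4.82 and b = 0.6·12.0435 = 7.23.

a = 4.82, b = 7.23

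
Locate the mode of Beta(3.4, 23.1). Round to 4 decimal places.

0.0980

The density x^(α−1)(1−x)^(β−1) is maximised at (α−1)/(α+β−2) = 2.4/24.5 = 0.0980.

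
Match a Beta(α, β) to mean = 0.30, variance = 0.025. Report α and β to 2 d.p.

α = 2.22, β = 5.18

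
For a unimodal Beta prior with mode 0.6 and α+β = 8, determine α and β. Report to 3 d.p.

Since the density peak of Beta(α,β) is at (α−1)/(α+β−2),
α = 1 + 0.6(8−2) = 4.600 and β = 8 − 4.600 = 3.400.

α = 4.600, β = 3.400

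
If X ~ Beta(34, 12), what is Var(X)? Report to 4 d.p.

α+β = 46 and αβ = 408, so Var = αβ/[(α+β)²(α+β+1)] = 408/99452 = 0.0041.

0.0041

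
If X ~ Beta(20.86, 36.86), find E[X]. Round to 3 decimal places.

0.361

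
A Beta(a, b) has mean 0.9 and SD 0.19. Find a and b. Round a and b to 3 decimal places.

a = 1.344, b = 0.149

Variance = 0.19² = 0.0361. The moment-matching identity a+b = μ(1−μ)/Var − 1 gives
a+b = 0.09/0.0361 − 1 = 1.4931, so a = μ·1.4931 = 1.344 and b = (1−μ)·1.4931 = 0.149.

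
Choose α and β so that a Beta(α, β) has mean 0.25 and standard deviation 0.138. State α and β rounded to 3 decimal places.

First σ² = 0.019044. Setting α = μn, β = (1−μ)n with n = α+β,
μ(1−μ)/(n+1) = 0.019044 ⇒ n+1 = 0.1875/0.019044 = 9.8456 ⇒ n = 8.8456.
Hence α = 0.25×8.8456 = 2.211, β = 0.75×8.8456 = 6.634.

α = 2.211, β = 6.634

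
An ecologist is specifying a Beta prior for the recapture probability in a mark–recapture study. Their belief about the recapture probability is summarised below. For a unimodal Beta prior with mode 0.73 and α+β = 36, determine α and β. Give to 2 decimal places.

α = 25.82, β = 10.18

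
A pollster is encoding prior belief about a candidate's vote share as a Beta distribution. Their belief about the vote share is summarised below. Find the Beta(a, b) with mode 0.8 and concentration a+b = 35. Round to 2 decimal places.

For a,b>1 the mode is (a−1)/(a+b−2), so a = mode·(κ−2)+1 = 0.8×33+1 = 27.40.
And b = (1−mode)·(κ−2)+1 = 0.2×33+1 = 7.60.

a = 27.40, b = 7.60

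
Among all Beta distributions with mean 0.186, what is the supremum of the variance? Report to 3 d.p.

0.151

Var = μ(1−μ)/(α+β+1), which approaches μ(1−μ) as α+β → 0.
So the supremum is μ(1−μ) = 0.186×0.814 = 0.151.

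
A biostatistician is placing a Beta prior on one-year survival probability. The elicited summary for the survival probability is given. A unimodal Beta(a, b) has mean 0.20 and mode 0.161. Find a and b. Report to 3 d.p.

With s = a+b: μ = a/s and mode = (a−1)/(s−2). Eliminating a = μs,
μs − 1 = m(s−2) ⇒ s(μ−m) = 1−2m ⇒ s = 0.678/0.039 = 17.3846.
So a = μs = 3.477, b = (1−μ)s = 13.908.

a = 3.477, b = 13.908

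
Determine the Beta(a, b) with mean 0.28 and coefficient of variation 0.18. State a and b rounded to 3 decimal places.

a = 21.942, b = 56.423

σ = CV·μ = 0.18×0.28 = 0.05040, so σ² = 0.002540.
s+1 = μ(1−μ)/σ² = 0.2016/0.002540 = 79.3651, so s = a+b = 78.3651.
a = μs = 21.942, b = (1−μ)s = 56.423.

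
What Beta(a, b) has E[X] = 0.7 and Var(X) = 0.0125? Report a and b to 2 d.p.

a = 11.06, b = 4.74

By moment matching, a+b = μ(1−μ)/σ² − 1 = (0.7·0.3)/0.0125 − 1 = 16.8000 − 1 = 15.8000.
Since a/(a+b) = μ, a = 0.7·15.8000 = 11.06 and b = 0.3·15.8000 = 4.74.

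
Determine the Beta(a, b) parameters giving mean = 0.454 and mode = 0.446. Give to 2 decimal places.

With s = a+b: μ = a/s and mode = (a−1)/(s−2). Eliminating a = μs,
μs − 1 = m(s−2) ⇒ s(μ−m) = 1−2m ⇒ s = 0.108/0.008 = 13.5000.
So a = μs = 6.13, b = (1−μ)s = 7.37.

a = 6.13, b = 7.37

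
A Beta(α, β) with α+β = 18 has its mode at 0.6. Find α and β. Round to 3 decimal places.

α = 10.600, β = 7.400

For α,β>1 the mode is (α−1)/(α+β−2), so α = mode·(κ−2)+1 = 0.6×16+1 = 10.600.
And β = (1−mode)·(κ−2)+1 = 0.4×16+1 = 7.400.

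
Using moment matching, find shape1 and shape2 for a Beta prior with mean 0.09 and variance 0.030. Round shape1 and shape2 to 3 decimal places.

Write ν = shape1+shape2; then shape1 = μν and Var = μ(1−μ)/(ν+1).
ν = μ(1−μ)/Var − 1 = 0.0819/0.030 − 1 = 1.7300.
shape1 = 0.09·1.7300 = 0.156, shape2 = 0.91·1.7300 = 1.574.

shape1 = 0.156, shape2 = 1.574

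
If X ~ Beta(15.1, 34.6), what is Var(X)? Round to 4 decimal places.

0.0042

μ = 15.1/49.7 = 0.303823; Var = μ(1−μ)/(α+β+1) = 0.2115146/50.7 = 0.0042.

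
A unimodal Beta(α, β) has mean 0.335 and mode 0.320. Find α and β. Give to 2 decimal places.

α = 8.04, β = 15.96

Let s = α+β. Mean gives α = μs = 0.335s; mode gives (α−1)/(s−2) = 0.320.
Substituting: 0.335s − 1 = 0.320(s−2) = 0.320s − 0.640, so 0.015s = 0.360 and s = 24.0000.
Then α = 0.335×24.0000 = 8.04 and β = s−α = 15.96.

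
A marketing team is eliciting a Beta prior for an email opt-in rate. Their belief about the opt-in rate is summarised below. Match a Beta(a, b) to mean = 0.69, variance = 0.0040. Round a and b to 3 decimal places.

a = 36.208, b = 16.267

By moment matching, a+b = μ(1−μ)/σ² − 1 = (0.69·0.31)/0.0040 − 1 = 53.4750 − 1 = 52.4750.
Since a/(a+b) = μ, a = 0.69·52.4750 = 36.208 and b = 0.31·52.4750 = 16.267.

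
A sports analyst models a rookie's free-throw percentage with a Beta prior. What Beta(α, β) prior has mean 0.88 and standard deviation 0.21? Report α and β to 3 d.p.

σ² = 0.21² = 0.0441.
With s = α+β, Var = μ(1−μ)/(s+1), so s+1 = (0.88×0.12)/0.0441 = 2.3946 and s = 1.3946.
α = μs = 1.227, β = (1−μ)s = 0.167.

α = 1.227, β = 0.167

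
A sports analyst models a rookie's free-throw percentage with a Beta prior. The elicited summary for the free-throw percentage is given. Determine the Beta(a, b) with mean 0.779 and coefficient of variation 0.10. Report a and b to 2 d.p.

a = 21.32, b = 6.05

σ = CV·μ = 0.10×0.779 = 0.07790, so σ² = 0.006068.
s+1 = μ(1−μ)/σ² = 0.172159/0.006068 = 28.3697, so s = a+b = 27.3697.
a = μs = 21.32, b = (1−μ)s = 6.05.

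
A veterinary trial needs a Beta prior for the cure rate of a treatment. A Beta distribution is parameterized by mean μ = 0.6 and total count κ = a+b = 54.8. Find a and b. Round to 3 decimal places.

a = 32.880, b = 21.920

Split κ in proportion μ : (1−μ): a = 0.6·54.8 = 32.880, b = 54.8 − 32.880 = 21.920.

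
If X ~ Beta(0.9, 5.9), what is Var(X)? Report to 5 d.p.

0.01472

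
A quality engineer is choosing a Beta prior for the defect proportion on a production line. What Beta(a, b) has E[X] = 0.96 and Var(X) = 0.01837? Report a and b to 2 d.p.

a = 1.05, b = 0.04

By moment matching, a+b = μ(1−μ)/σ² − 1 = (0.96·0.04)/0.01837 − 1 = 2.0904 − 1 = 1.0904.
Since a/(a+b) = μ, a = 0.96·1.0904 = 1.05 and b = 0.04·1.0904 = 0.04.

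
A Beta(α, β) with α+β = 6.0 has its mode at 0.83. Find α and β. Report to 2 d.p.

α = 4.32, β = 1.68

Mode = (α−1)/(κ−2) with κ = α+β, so α−1 = 0.83·4.0 = 3.32.
α = 4.32; β = κ − α = 1.68.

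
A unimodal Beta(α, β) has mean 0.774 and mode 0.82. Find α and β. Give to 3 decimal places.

α = 10.769, β = 3.144

Let s = α+β. Mean gives α = μs = 0.774s; mode gives (α−1)/(s−2) = 0.82.
Substituting: 0.774s − 1 = 0.82(s−2) = 0.82s − 1.64, so -0.046s = -0.64 and s = 13.9130.
Then α = 0.774×13.9130 = 10.769 and β = s−α = 3.144.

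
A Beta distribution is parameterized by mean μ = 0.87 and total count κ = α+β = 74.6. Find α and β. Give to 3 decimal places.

α = 64.902, β = 9.698

α = μκ = 0.87×74.6 = 64.902 and β = (1−μ)κ = 0.13×74.6 = 9.698.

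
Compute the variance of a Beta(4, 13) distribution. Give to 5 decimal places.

0.01000

α+β = 17 and αβ = 52, so Var = αβ/[(α+β)²(α+β+1)] = 52/5202 = 0.01000.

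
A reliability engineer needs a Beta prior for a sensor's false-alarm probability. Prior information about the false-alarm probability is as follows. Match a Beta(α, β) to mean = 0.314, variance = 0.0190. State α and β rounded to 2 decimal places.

By moment matching, α+β = μ(1−μ)/σ² − 1 = (0.314·0.686)/0.0190 − 1 = 11.3371 − 1 = 10.3371.
Since α/(α+β) = μ, α = 0.314·10.3371 = 3.25 and β = 0.686·10.3371 = 7.09.

α = 3.25, β = 7.09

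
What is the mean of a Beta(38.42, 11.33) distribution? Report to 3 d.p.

E[X] = α/(α+β) = 38.42/49.75 = 0.772.

0.772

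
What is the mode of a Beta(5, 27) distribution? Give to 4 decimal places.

0.1333

The density x^(α−1)(1−x)^(β−1) is maximised at (α−1)/(α+β−2) = 4/30 = 0.1333.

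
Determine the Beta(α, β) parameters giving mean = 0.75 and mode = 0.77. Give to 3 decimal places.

Let s = α+β. Mean gives α = μs = 0.75s; mode gives (α−1)/(s−2) = 0.77.
Substituting: 0.75s − 1 = 0.77(s−2) = 0.77s − 1.54, so -0.02s = -0.54 and s = 27.0000.
Then α = 0.75×27.0000 = 20.250 and β = s−α = 6.750.

α = 20.250, β = 6.750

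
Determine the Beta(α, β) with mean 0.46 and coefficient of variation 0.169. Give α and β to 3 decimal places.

α = 18.447, β = 21.655

Var = (CV·μ)² = (0.169×0.46)² = 0.006044.
α+β = μ(1−μ)/Var − 1 = 0.2484/0.006044 − 1 = 40.1020.
Thus α = 0.46·40.1020 = 18.447 and β = 0.54·40.1020 = 21.655.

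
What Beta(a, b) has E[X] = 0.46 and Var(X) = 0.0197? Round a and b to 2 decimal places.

Write ν = a+b; then a = μν and Var = μ(1−μ)/(ν+1).
ν = μ(1−μ)/Var − 1 = 0.2484/0.0197 − 1 = 11.6091.
a = 0.46·11.6091 = 5.34, b = 0.54·11.6091 = 6.27.

a = 5.34, b = 6.27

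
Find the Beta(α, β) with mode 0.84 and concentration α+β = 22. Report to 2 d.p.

Since the density peak of Beta(α,β) is at (α−1)/(α+β−2),
α = 1 + 0.84(22−2) = 17.80 and β = 22 − 17.80 = 4.20.

α = 17.80, β = 4.20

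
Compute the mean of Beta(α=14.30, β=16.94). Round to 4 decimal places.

The Beta mean is α/(α+β) = 14.30/(14.30+16.94) = 0.4577.

0.4577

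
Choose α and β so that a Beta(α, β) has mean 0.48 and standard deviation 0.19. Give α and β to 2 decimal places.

Variance = 0.19² = 0.0361. The moment-matching identity α+β = μ(1−μ)/Var − 1 gives
α+β = 0.2496/0.0361 − 1 = 5.9141, so α = μ·5.9141 = 2.84 and β = (1−μ)·5.9141 = 3.08.

α = 2.84, β = 3.08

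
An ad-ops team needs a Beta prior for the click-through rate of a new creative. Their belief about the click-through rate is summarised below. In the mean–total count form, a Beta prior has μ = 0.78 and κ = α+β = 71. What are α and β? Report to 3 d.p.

α = 55.380, β = 15.620

α = μκ = 0.78×71 = 55.380 and β = (1−μ)κ = 0.22×71 = 15.620.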